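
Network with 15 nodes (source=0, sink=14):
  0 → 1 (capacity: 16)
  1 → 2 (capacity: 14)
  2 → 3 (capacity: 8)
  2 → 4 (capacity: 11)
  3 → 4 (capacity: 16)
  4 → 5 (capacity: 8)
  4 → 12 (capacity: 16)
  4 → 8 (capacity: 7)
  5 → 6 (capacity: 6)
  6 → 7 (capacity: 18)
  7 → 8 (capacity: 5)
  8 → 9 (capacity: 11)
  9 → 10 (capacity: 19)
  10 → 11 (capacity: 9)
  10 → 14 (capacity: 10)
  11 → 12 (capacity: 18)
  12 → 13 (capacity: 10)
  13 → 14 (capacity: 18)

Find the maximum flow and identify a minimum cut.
Max flow = 14, Min cut edges: (1,2)

Maximum flow: 14
Minimum cut: (1,2)
Partition: S = [0, 1], T = [2, 3, 4, 5, 6, 7, 8, 9, 10, 11, 12, 13, 14]

Max-flow min-cut theorem verified: both equal 14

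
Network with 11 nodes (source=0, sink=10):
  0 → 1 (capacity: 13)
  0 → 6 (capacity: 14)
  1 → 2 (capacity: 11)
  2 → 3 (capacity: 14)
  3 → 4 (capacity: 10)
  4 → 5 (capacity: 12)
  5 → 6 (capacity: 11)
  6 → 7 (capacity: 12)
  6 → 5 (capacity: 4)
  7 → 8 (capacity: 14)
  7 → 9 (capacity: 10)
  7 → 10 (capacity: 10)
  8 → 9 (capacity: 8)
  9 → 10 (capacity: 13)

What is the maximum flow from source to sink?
Maximum flow = 12

Max flow: 12

Flow assignment:
  0 → 1: 10/13
  0 → 6: 2/14
  1 → 2: 10/11
  2 → 3: 10/14
  3 → 4: 10/10
  4 → 5: 10/12
  5 → 6: 10/11
  6 → 7: 12/12
  7 → 9: 2/10
  7 → 10: 10/10
  9 → 10: 2/13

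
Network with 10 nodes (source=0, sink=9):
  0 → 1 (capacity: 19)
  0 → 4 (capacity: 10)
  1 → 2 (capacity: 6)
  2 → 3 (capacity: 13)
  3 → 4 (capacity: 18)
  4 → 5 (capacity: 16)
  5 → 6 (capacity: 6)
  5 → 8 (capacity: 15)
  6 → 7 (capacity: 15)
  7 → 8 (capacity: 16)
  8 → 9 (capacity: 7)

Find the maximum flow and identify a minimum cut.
Max flow = 7, Min cut edges: (8,9)

Maximum flow: 7
Minimum cut: (8,9)
Partition: S = [0, 1, 2, 3, 4, 5, 6, 7, 8], T = [9]

Max-flow min-cut theorem verified: both equal 7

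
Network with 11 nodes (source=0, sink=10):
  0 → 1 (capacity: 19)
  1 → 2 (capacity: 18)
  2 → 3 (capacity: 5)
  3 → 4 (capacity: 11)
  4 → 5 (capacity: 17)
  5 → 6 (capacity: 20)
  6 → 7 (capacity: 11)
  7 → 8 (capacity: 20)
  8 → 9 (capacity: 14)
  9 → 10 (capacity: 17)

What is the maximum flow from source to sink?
Maximum flow = 5

Max flow: 5

Flow assignment:
  0 → 1: 5/19
  1 → 2: 5/18
  2 → 3: 5/5
  3 → 4: 5/11
  4 → 5: 5/17
  5 → 6: 5/20
  6 → 7: 5/11
  7 → 8: 5/20
  8 → 9: 5/14
  9 → 10: 5/17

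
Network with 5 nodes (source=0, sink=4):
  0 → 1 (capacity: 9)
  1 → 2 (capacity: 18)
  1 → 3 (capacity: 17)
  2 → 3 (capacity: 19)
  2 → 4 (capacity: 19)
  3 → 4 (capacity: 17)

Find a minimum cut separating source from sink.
Min cut value = 9, edges: (0,1)

Min cut value: 9
Partition: S = [0], T = [1, 2, 3, 4]
Cut edges: (0,1)

By max-flow min-cut theorem, max flow = min cut = 9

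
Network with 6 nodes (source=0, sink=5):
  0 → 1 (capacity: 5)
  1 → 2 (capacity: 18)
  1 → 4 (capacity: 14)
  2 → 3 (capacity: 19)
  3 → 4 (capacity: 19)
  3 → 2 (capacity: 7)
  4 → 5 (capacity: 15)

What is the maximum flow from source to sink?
Maximum flow = 5

Max flow: 5

Flow assignment:
  0 → 1: 5/5
  1 → 4: 5/14
  4 → 5: 5/15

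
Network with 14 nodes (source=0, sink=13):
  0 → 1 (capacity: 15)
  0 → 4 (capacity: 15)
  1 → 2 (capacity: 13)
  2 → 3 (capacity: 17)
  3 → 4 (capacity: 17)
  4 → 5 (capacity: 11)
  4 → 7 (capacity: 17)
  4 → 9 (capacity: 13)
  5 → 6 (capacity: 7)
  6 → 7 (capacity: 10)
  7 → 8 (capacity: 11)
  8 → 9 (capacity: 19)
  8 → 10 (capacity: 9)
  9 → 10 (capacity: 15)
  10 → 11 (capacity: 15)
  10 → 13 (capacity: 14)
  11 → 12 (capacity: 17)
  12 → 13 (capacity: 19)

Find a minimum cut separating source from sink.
Min cut value = 24, edges: (8,10), (9,10)

Min cut value: 24
Partition: S = [0, 1, 2, 3, 4, 5, 6, 7, 8, 9], T = [10, 11, 12, 13]
Cut edges: (8,10), (9,10)

By max-flow min-cut theorem, max flow = min cut = 24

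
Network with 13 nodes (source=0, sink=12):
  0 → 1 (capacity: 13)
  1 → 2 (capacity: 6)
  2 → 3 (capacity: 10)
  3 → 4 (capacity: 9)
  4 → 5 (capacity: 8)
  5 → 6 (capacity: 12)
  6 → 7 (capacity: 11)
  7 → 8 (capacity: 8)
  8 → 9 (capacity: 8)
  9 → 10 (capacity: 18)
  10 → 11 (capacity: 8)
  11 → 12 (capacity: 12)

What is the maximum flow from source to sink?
Maximum flow = 6

Max flow: 6

Flow assignment:
  0 → 1: 6/13
  1 → 2: 6/6
  2 → 3: 6/10
  3 → 4: 6/9
  4 → 5: 6/8
  5 → 6: 6/12
  6 → 7: 6/11
  7 → 8: 6/8
  8 → 9: 6/8
  9 → 10: 6/18
  10 → 11: 6/8
  11 → 12: 6/12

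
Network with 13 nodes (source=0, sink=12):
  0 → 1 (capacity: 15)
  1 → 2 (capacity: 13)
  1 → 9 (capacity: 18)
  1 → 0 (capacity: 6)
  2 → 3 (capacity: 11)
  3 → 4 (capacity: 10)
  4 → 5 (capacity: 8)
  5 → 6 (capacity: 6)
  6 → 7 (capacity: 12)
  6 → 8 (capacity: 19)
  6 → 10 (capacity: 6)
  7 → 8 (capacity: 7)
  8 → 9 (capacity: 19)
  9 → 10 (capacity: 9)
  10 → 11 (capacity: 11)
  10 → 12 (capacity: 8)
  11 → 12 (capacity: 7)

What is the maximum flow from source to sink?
Maximum flow = 15

Max flow: 15

Flow assignment:
  0 → 1: 15/15
  1 → 2: 6/13
  1 → 9: 9/18
  2 → 3: 6/11
  3 → 4: 6/10
  4 → 5: 6/8
  5 → 6: 6/6
  6 → 10: 6/6
  9 → 10: 9/9
  10 → 11: 7/11
  10 → 12: 8/8
  11 → 12: 7/7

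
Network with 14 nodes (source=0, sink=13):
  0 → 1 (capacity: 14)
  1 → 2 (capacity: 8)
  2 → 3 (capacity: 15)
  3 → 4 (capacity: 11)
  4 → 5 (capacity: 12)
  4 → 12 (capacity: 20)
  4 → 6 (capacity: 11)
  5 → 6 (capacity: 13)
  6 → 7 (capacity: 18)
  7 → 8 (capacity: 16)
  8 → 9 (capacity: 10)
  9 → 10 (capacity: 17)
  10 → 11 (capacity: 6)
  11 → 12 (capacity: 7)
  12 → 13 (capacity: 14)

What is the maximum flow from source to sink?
Maximum flow = 8

Max flow: 8

Flow assignment:
  0 → 1: 8/14
  1 → 2: 8/8
  2 → 3: 8/15
  3 → 4: 8/11
  4 → 12: 8/20
  12 → 13: 8/14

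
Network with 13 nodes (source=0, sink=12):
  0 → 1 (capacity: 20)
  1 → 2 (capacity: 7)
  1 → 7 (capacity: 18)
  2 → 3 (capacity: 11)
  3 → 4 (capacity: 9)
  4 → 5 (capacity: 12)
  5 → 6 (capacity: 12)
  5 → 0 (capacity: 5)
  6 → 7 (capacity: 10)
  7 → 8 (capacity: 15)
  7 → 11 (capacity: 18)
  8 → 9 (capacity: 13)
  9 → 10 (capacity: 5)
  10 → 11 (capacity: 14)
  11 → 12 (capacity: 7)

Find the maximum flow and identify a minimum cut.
Max flow = 7, Min cut edges: (11,12)

Maximum flow: 7
Minimum cut: (11,12)
Partition: S = [0, 1, 2, 3, 4, 5, 6, 7, 8, 9, 10, 11], T = [12]

Max-flow min-cut theorem verified: both equal 7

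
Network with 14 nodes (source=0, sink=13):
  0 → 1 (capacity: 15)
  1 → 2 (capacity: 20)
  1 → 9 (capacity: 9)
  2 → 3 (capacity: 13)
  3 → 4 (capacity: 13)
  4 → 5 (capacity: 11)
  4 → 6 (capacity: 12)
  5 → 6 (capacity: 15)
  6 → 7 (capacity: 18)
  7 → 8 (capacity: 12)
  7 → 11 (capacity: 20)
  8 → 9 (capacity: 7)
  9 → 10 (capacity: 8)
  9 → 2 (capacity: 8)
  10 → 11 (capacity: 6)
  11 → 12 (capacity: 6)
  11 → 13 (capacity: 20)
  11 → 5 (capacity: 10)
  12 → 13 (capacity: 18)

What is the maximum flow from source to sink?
Maximum flow = 15

Max flow: 15

Flow assignment:
  0 → 1: 15/15
  1 → 2: 6/20
  1 → 9: 9/9
  2 → 3: 9/13
  3 → 4: 9/13
  4 → 6: 9/12
  6 → 7: 9/18
  7 → 11: 9/20
  9 → 10: 6/8
  9 → 2: 3/8
  10 → 11: 6/6
  11 → 13: 15/20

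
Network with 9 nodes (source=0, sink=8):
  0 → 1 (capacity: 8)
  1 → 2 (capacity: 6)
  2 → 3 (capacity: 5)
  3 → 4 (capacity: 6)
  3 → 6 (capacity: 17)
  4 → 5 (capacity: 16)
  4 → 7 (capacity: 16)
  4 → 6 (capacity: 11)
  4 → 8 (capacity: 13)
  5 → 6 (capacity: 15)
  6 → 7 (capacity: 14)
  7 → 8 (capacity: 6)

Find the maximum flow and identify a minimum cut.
Max flow = 5, Min cut edges: (2,3)

Maximum flow: 5
Minimum cut: (2,3)
Partition: S = [0, 1, 2], T = [3, 4, 5, 6, 7, 8]

Max-flow min-cut theorem verified: both equal 5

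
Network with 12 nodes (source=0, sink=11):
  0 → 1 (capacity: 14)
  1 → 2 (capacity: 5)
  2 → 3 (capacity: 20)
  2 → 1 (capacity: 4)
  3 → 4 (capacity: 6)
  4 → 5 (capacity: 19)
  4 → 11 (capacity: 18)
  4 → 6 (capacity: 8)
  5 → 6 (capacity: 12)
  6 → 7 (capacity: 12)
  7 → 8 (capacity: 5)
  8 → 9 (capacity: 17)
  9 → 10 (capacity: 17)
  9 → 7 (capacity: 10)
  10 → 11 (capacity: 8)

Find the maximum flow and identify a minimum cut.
Max flow = 5, Min cut edges: (1,2)

Maximum flow: 5
Minimum cut: (1,2)
Partition: S = [0, 1], T = [2, 3, 4, 5, 6, 7, 8, 9, 10, 11]

Max-flow min-cut theorem verified: both equal 5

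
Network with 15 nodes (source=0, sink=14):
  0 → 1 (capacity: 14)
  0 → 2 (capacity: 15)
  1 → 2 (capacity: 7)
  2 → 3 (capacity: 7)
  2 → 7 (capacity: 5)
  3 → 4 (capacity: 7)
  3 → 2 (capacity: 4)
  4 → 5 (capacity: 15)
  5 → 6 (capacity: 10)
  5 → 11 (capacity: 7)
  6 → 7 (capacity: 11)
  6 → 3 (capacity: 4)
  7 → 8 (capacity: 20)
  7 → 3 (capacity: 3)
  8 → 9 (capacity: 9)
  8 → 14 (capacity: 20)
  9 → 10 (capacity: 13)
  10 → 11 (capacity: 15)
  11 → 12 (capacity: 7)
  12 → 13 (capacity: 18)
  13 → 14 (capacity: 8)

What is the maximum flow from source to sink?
Maximum flow = 12

Max flow: 12

Flow assignment:
  0 → 1: 7/14
  0 → 2: 5/15
  1 → 2: 7/7
  2 → 3: 7/7
  2 → 7: 5/5
  3 → 4: 7/7
  4 → 5: 7/15
  5 → 6: 7/10
  6 → 7: 7/11
  7 → 8: 12/20
  8 → 14: 12/20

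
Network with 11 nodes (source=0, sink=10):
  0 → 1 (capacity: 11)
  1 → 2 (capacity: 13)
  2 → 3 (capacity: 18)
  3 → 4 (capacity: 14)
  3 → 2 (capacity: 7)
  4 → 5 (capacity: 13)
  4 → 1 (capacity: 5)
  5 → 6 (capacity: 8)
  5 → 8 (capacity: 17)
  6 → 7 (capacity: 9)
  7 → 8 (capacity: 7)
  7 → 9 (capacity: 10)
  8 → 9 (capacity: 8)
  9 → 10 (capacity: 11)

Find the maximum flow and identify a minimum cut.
Max flow = 11, Min cut edges: (9,10)

Maximum flow: 11
Minimum cut: (9,10)
Partition: S = [0, 1, 2, 3, 4, 5, 6, 7, 8, 9], T = [10]

Max-flow min-cut theorem verified: both equal 11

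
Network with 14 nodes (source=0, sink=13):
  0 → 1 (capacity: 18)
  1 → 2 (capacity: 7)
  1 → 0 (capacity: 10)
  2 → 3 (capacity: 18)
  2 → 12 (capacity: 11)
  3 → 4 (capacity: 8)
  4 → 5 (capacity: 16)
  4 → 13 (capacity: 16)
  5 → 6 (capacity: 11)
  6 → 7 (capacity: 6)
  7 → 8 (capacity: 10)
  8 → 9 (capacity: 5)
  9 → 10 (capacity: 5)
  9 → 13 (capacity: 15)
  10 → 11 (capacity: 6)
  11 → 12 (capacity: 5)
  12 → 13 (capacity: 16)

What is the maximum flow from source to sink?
Maximum flow = 7

Max flow: 7

Flow assignment:
  0 → 1: 7/18
  1 → 2: 7/7
  2 → 12: 7/11
  12 → 13: 7/16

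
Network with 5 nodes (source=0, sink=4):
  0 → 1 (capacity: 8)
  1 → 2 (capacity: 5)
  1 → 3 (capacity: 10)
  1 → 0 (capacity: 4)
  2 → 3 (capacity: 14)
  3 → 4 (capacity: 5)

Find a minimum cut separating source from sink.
Min cut value = 5, edges: (3,4)

Min cut value: 5
Partition: S = [0, 1, 2, 3], T = [4]
Cut edges: (3,4)

By max-flow min-cut theorem, max flow = min cut = 5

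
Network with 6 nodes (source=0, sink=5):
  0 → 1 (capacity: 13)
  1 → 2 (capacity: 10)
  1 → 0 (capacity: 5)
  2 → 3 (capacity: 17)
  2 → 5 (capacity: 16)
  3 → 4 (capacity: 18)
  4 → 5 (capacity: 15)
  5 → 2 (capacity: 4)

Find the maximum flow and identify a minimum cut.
Max flow = 10, Min cut edges: (1,2)

Maximum flow: 10
Minimum cut: (1,2)
Partition: S = [0, 1], T = [2, 3, 4, 5]

Max-flow min-cut theorem verified: both equal 10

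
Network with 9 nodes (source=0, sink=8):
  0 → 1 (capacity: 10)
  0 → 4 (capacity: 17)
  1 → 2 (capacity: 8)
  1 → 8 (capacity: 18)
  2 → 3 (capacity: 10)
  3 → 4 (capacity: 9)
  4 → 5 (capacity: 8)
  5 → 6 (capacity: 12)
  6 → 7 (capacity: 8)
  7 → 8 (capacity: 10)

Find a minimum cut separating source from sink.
Min cut value = 18, edges: (0,1), (6,7)

Min cut value: 18
Partition: S = [0, 2, 3, 4, 5, 6], T = [1, 7, 8]
Cut edges: (0,1), (6,7)

By max-flow min-cut theorem, max flow = min cut = 18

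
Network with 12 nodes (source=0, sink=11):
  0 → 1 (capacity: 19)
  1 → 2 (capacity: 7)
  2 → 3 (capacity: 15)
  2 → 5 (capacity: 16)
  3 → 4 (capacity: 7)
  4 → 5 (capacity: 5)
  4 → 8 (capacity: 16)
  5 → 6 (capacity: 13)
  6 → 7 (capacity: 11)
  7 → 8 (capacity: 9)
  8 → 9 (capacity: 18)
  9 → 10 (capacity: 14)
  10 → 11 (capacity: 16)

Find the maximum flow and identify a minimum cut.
Max flow = 7, Min cut edges: (1,2)

Maximum flow: 7
Minimum cut: (1,2)
Partition: S = [0, 1], T = [2, 3, 4, 5, 6, 7, 8, 9, 10, 11]

Max-flow min-cut theorem verified: both equal 7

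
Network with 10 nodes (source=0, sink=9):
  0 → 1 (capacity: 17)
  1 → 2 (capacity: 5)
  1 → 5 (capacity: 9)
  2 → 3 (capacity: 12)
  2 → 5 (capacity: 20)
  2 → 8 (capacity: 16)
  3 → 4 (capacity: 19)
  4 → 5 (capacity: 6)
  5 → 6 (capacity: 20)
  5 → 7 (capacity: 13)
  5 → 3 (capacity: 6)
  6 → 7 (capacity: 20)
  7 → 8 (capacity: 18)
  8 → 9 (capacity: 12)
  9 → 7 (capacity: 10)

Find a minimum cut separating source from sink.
Min cut value = 12, edges: (8,9)

Min cut value: 12
Partition: S = [0, 1, 2, 3, 4, 5, 6, 7, 8], T = [9]
Cut edges: (8,9)

By max-flow min-cut theorem, max flow = min cut = 12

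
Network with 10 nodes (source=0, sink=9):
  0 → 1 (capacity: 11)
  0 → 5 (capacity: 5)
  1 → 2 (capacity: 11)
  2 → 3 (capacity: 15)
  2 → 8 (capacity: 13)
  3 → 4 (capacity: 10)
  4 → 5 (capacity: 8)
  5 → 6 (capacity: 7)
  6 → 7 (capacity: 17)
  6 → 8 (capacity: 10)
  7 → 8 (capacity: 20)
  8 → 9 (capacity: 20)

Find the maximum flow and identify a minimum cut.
Max flow = 16, Min cut edges: (0,5), (1,2)

Maximum flow: 16
Minimum cut: (0,5), (1,2)
Partition: S = [0, 1], T = [2, 3, 4, 5, 6, 7, 8, 9]

Max-flow min-cut theorem verified: both equal 16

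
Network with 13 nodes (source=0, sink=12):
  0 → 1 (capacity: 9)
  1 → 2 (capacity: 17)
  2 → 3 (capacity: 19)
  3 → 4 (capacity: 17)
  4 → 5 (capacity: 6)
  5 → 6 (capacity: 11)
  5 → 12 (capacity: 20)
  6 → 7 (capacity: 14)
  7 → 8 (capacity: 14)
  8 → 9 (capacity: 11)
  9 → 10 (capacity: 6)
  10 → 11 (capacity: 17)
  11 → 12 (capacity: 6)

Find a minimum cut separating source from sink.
Min cut value = 6, edges: (4,5)

Min cut value: 6
Partition: S = [0, 1, 2, 3, 4], T = [5, 6, 7, 8, 9, 10, 11, 12]
Cut edges: (4,5)

By max-flow min-cut theorem, max flow = min cut = 6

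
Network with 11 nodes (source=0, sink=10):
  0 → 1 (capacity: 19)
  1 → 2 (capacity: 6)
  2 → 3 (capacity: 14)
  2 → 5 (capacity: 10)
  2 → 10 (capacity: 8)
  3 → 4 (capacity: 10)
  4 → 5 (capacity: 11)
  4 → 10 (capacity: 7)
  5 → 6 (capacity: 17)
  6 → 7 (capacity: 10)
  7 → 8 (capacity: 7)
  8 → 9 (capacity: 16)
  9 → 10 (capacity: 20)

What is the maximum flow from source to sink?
Maximum flow = 6

Max flow: 6

Flow assignment:
  0 → 1: 6/19
  1 → 2: 6/6
  2 → 10: 6/8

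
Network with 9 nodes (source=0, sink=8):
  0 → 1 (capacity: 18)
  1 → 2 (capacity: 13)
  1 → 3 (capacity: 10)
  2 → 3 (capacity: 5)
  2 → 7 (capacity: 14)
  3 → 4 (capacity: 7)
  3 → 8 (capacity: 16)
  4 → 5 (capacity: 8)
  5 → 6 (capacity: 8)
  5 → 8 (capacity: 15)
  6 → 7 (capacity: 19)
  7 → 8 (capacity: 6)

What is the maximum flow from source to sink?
Maximum flow = 18

Max flow: 18

Flow assignment:
  0 → 1: 18/18
  1 → 2: 8/13
  1 → 3: 10/10
  2 → 3: 5/5
  2 → 7: 3/14
  3 → 8: 15/16
  7 → 8: 3/6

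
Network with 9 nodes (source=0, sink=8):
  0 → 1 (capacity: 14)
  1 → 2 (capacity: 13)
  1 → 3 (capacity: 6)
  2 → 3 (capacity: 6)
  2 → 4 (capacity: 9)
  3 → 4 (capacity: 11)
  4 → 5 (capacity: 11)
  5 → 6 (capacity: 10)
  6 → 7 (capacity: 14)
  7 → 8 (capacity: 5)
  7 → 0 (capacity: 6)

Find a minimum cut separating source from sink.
Min cut value = 5, edges: (7,8)

Min cut value: 5
Partition: S = [0, 1, 2, 3, 4, 5, 6, 7], T = [8]
Cut edges: (7,8)

By max-flow min-cut theorem, max flow = min cut = 5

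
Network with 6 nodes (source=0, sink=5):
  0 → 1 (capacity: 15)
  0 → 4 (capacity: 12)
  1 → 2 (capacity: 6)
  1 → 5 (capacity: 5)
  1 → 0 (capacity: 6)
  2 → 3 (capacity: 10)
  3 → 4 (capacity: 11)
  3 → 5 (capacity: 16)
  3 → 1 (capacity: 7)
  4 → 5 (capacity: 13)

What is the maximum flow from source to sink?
Maximum flow = 23

Max flow: 23

Flow assignment:
  0 → 1: 11/15
  0 → 4: 12/12
  1 → 2: 6/6
  1 → 5: 5/5
  2 → 3: 6/10
  3 → 5: 6/16
  4 → 5: 12/13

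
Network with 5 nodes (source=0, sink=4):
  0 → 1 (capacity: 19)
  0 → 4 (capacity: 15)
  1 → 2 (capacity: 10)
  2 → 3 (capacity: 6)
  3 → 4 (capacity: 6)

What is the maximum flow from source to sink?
Maximum flow = 21

Max flow: 21

Flow assignment:
  0 → 1: 6/19
  0 → 4: 15/15
  1 → 2: 6/10
  2 → 3: 6/6
  3 → 4: 6/6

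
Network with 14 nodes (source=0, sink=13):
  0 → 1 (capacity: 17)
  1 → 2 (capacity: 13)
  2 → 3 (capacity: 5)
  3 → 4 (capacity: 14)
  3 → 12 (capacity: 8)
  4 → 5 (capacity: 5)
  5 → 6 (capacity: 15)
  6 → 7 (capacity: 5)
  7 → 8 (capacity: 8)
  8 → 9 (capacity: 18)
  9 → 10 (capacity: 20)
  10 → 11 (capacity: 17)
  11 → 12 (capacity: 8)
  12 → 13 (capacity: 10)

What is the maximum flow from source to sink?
Maximum flow = 5

Max flow: 5

Flow assignment:
  0 → 1: 5/17
  1 → 2: 5/13
  2 → 3: 5/5
  3 → 12: 5/8
  12 → 13: 5/10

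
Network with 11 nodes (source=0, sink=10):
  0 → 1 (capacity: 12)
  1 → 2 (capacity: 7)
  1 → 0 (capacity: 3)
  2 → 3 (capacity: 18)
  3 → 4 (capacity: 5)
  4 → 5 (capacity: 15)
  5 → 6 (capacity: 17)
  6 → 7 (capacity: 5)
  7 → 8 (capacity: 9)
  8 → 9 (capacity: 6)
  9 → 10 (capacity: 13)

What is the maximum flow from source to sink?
Maximum flow = 5

Max flow: 5

Flow assignment:
  0 → 1: 5/12
  1 → 2: 5/7
  2 → 3: 5/18
  3 → 4: 5/5
  4 → 5: 5/15
  5 → 6: 5/17
  6 → 7: 5/5
  7 → 8: 5/9
  8 → 9: 5/6
  9 → 10: 5/13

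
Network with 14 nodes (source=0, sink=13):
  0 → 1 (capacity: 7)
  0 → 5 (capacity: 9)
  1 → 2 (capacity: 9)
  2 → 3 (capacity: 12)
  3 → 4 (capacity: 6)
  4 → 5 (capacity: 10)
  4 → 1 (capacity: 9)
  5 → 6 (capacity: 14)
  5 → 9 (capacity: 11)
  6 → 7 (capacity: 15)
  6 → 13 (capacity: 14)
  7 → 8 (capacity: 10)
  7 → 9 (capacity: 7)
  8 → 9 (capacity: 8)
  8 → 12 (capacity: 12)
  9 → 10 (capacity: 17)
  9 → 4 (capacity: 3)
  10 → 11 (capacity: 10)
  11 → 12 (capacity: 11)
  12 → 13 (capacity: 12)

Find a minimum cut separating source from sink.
Min cut value = 15, edges: (0,5), (3,4)

Min cut value: 15
Partition: S = [0, 1, 2, 3], T = [4, 5, 6, 7, 8, 9, 10, 11, 12, 13]
Cut edges: (0,5), (3,4)

By max-flow min-cut theorem, max flow = min cut = 15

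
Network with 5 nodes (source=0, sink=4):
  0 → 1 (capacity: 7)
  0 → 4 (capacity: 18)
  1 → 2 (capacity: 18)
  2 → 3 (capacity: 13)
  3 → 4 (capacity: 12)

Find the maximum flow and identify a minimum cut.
Max flow = 25, Min cut edges: (0,1), (0,4)

Maximum flow: 25
Minimum cut: (0,1), (0,4)
Partition: S = [0], T = [1, 2, 3, 4]

Max-flow min-cut theorem verified: both equal 25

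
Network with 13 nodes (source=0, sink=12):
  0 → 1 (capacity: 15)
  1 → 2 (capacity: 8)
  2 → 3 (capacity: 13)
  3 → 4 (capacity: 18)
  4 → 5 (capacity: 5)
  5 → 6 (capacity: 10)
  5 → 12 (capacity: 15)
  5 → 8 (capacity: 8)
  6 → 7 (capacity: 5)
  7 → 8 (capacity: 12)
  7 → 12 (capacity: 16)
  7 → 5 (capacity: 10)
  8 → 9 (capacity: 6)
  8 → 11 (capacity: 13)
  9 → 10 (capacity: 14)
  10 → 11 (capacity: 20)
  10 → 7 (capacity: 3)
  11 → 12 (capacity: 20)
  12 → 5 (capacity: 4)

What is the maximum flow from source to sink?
Maximum flow = 5

Max flow: 5

Flow assignment:
  0 → 1: 5/15
  1 → 2: 5/8
  2 → 3: 5/13
  3 → 4: 5/18
  4 → 5: 5/5
  5 → 12: 5/15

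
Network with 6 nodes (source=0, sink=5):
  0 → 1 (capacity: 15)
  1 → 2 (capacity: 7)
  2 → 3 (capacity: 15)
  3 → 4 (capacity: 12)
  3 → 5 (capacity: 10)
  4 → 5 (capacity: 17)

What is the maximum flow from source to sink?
Maximum flow = 7

Max flow: 7

Flow assignment:
  0 → 1: 7/15
  1 → 2: 7/7
  2 → 3: 7/15
  3 → 5: 7/10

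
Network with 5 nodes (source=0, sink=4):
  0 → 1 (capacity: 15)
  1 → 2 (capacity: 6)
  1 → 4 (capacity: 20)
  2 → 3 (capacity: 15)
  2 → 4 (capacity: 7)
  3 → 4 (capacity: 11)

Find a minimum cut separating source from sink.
Min cut value = 15, edges: (0,1)

Min cut value: 15
Partition: S = [0], T = [1, 2, 3, 4]
Cut edges: (0,1)

By max-flow min-cut theorem, max flow = min cut = 15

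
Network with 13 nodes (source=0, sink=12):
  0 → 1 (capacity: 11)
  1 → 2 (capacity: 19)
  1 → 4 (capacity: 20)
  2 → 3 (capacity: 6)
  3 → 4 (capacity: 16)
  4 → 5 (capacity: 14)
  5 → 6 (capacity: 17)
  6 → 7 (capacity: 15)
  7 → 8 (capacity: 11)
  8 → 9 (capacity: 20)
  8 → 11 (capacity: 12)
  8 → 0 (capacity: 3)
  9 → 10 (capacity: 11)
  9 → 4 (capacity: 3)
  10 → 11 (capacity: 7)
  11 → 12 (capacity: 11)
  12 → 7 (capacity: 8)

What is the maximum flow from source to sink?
Maximum flow = 11

Max flow: 11

Flow assignment:
  0 → 1: 11/11
  1 → 4: 11/20
  4 → 5: 11/14
  5 → 6: 11/17
  6 → 7: 11/15
  7 → 8: 11/11
  8 → 11: 11/12
  11 → 12: 11/11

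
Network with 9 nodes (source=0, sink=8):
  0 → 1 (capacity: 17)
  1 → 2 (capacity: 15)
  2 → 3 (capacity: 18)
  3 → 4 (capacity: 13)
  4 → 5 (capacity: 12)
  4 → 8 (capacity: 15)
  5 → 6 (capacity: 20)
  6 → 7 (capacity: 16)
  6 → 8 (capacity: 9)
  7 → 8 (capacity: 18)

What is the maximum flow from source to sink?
Maximum flow = 13

Max flow: 13

Flow assignment:
  0 → 1: 13/17
  1 → 2: 13/15
  2 → 3: 13/18
  3 → 4: 13/13
  4 → 8: 13/15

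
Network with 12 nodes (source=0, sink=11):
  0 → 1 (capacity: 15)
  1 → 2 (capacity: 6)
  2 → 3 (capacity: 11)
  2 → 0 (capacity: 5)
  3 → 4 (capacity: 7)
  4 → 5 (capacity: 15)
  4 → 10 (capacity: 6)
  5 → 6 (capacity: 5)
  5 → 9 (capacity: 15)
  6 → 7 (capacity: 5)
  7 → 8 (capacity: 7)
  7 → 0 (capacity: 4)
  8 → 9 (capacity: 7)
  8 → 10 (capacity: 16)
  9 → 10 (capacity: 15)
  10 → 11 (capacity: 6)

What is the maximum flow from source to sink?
Maximum flow = 6

Max flow: 6

Flow assignment:
  0 → 1: 6/15
  1 → 2: 6/6
  2 → 3: 6/11
  3 → 4: 6/7
  4 → 10: 6/6
  10 → 11: 6/6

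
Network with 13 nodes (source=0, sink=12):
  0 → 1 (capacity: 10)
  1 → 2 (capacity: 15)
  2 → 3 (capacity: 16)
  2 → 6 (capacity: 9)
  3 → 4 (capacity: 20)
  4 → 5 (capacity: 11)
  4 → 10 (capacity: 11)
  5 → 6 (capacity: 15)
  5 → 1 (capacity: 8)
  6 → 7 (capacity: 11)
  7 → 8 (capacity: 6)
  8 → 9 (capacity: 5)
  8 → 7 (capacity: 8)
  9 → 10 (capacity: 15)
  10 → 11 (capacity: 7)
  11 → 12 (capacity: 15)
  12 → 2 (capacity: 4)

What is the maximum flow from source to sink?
Maximum flow = 7

Max flow: 7

Flow assignment:
  0 → 1: 7/10
  1 → 2: 10/15
  2 → 3: 10/16
  3 → 4: 10/20
  4 → 5: 3/11
  4 → 10: 7/11
  5 → 1: 3/8
  10 → 11: 7/7
  11 → 12: 7/15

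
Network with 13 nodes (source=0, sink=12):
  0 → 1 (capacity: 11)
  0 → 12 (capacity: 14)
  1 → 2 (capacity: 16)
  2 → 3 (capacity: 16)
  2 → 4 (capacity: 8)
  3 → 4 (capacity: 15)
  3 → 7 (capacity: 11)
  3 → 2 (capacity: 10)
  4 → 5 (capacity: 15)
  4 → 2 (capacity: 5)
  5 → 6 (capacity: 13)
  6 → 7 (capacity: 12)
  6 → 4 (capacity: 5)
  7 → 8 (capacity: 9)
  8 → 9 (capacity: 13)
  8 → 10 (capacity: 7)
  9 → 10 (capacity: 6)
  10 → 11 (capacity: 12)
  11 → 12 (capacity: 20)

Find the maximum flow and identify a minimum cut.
Max flow = 23, Min cut edges: (0,12), (7,8)

Maximum flow: 23
Minimum cut: (0,12), (7,8)
Partition: S = [0, 1, 2, 3, 4, 5, 6, 7], T = [8, 9, 10, 11, 12]

Max-flow min-cut theorem verified: both equal 23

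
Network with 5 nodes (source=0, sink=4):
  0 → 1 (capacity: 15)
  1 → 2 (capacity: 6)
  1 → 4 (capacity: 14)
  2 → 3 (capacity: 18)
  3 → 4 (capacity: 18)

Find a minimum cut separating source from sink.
Min cut value = 15, edges: (0,1)

Min cut value: 15
Partition: S = [0], T = [1, 2, 3, 4]
Cut edges: (0,1)

By max-flow min-cut theorem, max flow = min cut = 15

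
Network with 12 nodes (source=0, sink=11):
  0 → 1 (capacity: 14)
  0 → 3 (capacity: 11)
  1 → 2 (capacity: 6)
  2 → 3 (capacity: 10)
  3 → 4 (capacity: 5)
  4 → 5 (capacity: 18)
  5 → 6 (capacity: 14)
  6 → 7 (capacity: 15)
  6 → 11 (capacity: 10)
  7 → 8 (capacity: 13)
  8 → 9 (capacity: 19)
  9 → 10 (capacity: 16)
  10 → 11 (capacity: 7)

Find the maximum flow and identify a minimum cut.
Max flow = 5, Min cut edges: (3,4)

Maximum flow: 5
Minimum cut: (3,4)
Partition: S = [0, 1, 2, 3], T = [4, 5, 6, 7, 8, 9, 10, 11]

Max-flow min-cut theorem verified: both equal 5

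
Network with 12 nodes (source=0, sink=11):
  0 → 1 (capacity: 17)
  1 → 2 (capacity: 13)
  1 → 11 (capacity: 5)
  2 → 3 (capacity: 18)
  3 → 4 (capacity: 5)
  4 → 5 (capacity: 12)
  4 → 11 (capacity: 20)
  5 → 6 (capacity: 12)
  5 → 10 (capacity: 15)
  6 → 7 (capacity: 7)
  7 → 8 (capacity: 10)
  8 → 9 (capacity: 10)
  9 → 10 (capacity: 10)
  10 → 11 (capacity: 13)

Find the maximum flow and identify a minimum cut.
Max flow = 10, Min cut edges: (1,11), (3,4)

Maximum flow: 10
Minimum cut: (1,11), (3,4)
Partition: S = [0, 1, 2, 3], T = [4, 5, 6, 7, 8, 9, 10, 11]

Max-flow min-cut theorem verified: both equal 10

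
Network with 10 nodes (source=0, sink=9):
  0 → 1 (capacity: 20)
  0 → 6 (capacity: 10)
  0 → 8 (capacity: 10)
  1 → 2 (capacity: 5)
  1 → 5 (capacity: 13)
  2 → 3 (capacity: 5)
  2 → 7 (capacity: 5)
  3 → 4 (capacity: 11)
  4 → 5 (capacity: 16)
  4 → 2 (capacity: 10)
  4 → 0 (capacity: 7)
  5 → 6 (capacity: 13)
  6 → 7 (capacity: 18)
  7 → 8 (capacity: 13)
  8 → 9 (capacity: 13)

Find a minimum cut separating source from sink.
Min cut value = 13, edges: (8,9)

Min cut value: 13
Partition: S = [0, 1, 2, 3, 4, 5, 6, 7, 8], T = [9]
Cut edges: (8,9)

By max-flow min-cut theorem, max flow = min cut = 13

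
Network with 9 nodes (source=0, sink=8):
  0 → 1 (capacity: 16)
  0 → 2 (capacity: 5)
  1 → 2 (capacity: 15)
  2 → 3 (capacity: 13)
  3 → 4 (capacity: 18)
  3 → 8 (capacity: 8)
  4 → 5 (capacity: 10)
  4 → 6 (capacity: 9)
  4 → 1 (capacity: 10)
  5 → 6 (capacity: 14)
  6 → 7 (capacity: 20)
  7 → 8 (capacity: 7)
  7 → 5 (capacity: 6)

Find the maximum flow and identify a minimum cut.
Max flow = 13, Min cut edges: (2,3)

Maximum flow: 13
Minimum cut: (2,3)
Partition: S = [0, 1, 2], T = [3, 4, 5, 6, 7, 8]

Max-flow min-cut theorem verified: both equal 13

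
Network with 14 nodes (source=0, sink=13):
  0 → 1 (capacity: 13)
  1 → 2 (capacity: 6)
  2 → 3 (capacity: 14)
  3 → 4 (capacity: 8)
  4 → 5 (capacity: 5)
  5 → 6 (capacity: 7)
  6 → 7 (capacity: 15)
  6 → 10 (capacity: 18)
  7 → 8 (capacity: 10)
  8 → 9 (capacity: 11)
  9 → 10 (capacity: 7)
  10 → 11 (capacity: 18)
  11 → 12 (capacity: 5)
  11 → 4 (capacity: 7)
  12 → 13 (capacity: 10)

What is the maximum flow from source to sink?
Maximum flow = 5

Max flow: 5

Flow assignment:
  0 → 1: 5/13
  1 → 2: 5/6
  2 → 3: 5/14
  3 → 4: 5/8
  4 → 5: 5/5
  5 → 6: 5/7
  6 → 10: 5/18
  10 → 11: 5/18
  11 → 12: 5/5
  12 → 13: 5/10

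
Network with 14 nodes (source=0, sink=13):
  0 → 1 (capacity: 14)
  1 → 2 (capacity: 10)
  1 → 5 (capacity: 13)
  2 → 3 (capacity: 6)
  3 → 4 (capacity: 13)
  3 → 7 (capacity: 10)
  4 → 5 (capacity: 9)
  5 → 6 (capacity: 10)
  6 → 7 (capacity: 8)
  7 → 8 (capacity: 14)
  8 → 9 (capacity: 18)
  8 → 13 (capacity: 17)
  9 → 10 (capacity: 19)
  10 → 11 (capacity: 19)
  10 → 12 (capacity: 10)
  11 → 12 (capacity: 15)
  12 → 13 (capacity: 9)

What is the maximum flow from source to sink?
Maximum flow = 14

Max flow: 14

Flow assignment:
  0 → 1: 14/14
  1 → 2: 6/10
  1 → 5: 8/13
  2 → 3: 6/6
  3 → 7: 6/10
  5 → 6: 8/10
  6 → 7: 8/8
  7 → 8: 14/14
  8 → 13: 14/17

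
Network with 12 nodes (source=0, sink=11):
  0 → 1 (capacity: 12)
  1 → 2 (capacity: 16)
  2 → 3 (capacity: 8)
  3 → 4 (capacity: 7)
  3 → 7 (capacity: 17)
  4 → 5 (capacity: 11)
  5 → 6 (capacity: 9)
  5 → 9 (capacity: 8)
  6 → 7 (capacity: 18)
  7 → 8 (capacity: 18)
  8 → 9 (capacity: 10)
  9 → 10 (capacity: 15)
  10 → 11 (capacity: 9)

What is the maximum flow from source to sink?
Maximum flow = 8

Max flow: 8

Flow assignment:
  0 → 1: 8/12
  1 → 2: 8/16
  2 → 3: 8/8
  3 → 4: 7/7
  3 → 7: 1/17
  4 → 5: 7/11
  5 → 9: 7/8
  7 → 8: 1/18
  8 → 9: 1/10
  9 → 10: 8/15
  10 → 11: 8/9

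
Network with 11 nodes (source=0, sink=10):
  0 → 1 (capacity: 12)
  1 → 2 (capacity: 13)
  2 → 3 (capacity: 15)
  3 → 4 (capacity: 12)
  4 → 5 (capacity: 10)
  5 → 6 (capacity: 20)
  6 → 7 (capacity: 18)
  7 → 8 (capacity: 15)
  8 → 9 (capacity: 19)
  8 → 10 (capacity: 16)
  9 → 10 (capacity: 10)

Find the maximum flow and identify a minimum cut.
Max flow = 10, Min cut edges: (4,5)

Maximum flow: 10
Minimum cut: (4,5)
Partition: S = [0, 1, 2, 3, 4], T = [5, 6, 7, 8, 9, 10]

Max-flow min-cut theorem verified: both equal 10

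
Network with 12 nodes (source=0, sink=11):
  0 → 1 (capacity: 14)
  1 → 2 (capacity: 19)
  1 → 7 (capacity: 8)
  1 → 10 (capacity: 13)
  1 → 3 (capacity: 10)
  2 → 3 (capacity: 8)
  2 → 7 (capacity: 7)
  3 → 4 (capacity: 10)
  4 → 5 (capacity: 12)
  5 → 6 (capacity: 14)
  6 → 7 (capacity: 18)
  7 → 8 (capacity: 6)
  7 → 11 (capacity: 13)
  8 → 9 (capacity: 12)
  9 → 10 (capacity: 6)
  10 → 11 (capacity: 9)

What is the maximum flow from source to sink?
Maximum flow = 14

Max flow: 14

Flow assignment:
  0 → 1: 14/14
  1 → 7: 8/8
  1 → 10: 6/13
  7 → 11: 8/13
  10 → 11: 6/9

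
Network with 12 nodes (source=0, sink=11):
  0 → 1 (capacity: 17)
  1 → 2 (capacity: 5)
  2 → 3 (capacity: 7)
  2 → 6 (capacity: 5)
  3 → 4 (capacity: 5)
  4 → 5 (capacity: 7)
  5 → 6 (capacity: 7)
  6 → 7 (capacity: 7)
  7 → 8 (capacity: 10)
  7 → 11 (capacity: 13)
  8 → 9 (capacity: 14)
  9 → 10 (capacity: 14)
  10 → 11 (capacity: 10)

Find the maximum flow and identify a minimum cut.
Max flow = 5, Min cut edges: (1,2)

Maximum flow: 5
Minimum cut: (1,2)
Partition: S = [0, 1], T = [2, 3, 4, 5, 6, 7, 8, 9, 10, 11]

Max-flow min-cut theorem verified: both equal 5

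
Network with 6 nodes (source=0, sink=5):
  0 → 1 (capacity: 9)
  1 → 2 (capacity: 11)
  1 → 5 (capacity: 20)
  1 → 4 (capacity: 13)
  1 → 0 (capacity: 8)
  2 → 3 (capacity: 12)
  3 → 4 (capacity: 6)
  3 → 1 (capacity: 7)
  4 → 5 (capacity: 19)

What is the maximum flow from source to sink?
Maximum flow = 9

Max flow: 9

Flow assignment:
  0 → 1: 9/9
  1 → 5: 9/20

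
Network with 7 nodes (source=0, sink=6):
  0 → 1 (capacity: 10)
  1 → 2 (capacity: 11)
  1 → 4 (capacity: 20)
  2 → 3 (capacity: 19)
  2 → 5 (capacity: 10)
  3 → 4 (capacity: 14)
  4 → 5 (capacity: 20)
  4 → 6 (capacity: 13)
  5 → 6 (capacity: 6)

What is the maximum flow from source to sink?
Maximum flow = 10

Max flow: 10

Flow assignment:
  0 → 1: 10/10
  1 → 4: 10/20
  4 → 6: 10/13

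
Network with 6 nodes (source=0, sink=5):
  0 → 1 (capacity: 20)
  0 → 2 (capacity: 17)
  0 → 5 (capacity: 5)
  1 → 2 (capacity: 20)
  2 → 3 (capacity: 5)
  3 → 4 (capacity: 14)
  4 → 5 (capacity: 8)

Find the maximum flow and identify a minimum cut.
Max flow = 10, Min cut edges: (0,5), (2,3)

Maximum flow: 10
Minimum cut: (0,5), (2,3)
Partition: S = [0, 1, 2], T = [3, 4, 5]

Max-flow min-cut theorem verified: both equal 10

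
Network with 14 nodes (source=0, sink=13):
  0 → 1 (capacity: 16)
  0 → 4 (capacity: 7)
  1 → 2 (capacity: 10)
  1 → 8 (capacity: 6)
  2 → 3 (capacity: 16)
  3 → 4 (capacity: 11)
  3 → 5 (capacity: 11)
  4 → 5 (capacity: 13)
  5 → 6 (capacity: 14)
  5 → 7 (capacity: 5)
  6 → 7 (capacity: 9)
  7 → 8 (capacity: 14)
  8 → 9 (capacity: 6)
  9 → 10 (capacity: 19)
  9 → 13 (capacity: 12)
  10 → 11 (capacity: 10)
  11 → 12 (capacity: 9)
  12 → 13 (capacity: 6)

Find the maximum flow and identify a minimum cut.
Max flow = 6, Min cut edges: (8,9)

Maximum flow: 6
Minimum cut: (8,9)
Partition: S = [0, 1, 2, 3, 4, 5, 6, 7, 8], T = [9, 10, 11, 12, 13]

Max-flow min-cut theorem verified: both equal 6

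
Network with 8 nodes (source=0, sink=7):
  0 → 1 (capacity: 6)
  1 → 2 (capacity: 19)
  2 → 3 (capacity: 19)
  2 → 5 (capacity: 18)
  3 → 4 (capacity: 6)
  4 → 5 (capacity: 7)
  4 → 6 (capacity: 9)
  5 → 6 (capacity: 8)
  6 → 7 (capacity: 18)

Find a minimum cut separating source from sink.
Min cut value = 6, edges: (0,1)

Min cut value: 6
Partition: S = [0], T = [1, 2, 3, 4, 5, 6, 7]
Cut edges: (0,1)

By max-flow min-cut theorem, max flow = min cut = 6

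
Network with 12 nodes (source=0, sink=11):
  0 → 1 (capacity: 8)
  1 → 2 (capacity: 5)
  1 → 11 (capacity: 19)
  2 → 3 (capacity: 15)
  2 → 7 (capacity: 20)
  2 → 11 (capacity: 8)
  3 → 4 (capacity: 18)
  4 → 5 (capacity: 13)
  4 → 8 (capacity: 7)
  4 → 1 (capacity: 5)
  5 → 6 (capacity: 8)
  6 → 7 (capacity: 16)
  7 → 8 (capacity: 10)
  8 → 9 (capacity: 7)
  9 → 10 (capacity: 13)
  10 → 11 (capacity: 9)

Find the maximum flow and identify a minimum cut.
Max flow = 8, Min cut edges: (0,1)

Maximum flow: 8
Minimum cut: (0,1)
Partition: S = [0], T = [1, 2, 3, 4, 5, 6, 7, 8, 9, 10, 11]

Max-flow min-cut theorem verified: both equal 8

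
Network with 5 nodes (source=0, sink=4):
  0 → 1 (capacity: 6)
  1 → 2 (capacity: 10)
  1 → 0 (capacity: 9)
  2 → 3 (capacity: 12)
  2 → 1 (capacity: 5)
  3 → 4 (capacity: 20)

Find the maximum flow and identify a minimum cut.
Max flow = 6, Min cut edges: (0,1)

Maximum flow: 6
Minimum cut: (0,1)
Partition: S = [0], T = [1, 2, 3, 4]

Max-flow min-cut theorem verified: both equal 6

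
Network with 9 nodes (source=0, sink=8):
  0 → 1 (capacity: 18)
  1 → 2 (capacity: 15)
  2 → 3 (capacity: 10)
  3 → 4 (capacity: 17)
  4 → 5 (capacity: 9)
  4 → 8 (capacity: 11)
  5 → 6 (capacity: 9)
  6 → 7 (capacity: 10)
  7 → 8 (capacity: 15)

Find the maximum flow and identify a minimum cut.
Max flow = 10, Min cut edges: (2,3)

Maximum flow: 10
Minimum cut: (2,3)
Partition: S = [0, 1, 2], T = [3, 4, 5, 6, 7, 8]

Max-flow min-cut theorem verified: both equal 10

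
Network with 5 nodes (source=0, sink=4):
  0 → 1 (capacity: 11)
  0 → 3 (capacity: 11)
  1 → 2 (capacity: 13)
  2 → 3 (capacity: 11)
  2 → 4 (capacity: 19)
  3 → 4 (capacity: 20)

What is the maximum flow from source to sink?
Maximum flow = 22

Max flow: 22

Flow assignment:
  0 → 1: 11/11
  0 → 3: 11/11
  1 → 2: 11/13
  2 → 4: 11/19
  3 → 4: 11/20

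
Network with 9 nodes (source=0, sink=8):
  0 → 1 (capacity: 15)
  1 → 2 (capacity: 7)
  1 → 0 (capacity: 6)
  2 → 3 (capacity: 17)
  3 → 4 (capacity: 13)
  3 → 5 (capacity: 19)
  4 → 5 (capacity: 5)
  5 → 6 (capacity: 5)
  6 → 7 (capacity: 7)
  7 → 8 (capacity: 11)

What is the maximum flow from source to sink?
Maximum flow = 5

Max flow: 5

Flow assignment:
  0 → 1: 5/15
  1 → 2: 5/7
  2 → 3: 5/17
  3 → 5: 5/19
  5 → 6: 5/5
  6 → 7: 5/7
  7 → 8: 5/11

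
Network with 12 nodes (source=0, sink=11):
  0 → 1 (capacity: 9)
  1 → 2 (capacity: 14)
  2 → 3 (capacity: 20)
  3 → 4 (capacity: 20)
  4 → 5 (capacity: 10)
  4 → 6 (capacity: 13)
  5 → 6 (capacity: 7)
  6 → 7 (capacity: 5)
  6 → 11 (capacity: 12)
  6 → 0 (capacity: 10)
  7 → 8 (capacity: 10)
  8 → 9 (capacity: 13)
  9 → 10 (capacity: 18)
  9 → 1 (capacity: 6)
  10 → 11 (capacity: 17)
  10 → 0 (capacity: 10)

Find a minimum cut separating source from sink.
Min cut value = 9, edges: (0,1)

Min cut value: 9
Partition: S = [0], T = [1, 2, 3, 4, 5, 6, 7, 8, 9, 10, 11]
Cut edges: (0,1)

By max-flow min-cut theorem, max flow = min cut = 9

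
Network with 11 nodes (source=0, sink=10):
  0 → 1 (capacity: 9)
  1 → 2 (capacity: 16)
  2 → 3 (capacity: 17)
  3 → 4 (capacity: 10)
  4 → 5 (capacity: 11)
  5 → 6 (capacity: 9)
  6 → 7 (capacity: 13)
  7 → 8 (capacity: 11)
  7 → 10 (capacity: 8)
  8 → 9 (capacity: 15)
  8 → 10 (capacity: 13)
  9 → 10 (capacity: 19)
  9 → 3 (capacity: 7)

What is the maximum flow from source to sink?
Maximum flow = 9

Max flow: 9

Flow assignment:
  0 → 1: 9/9
  1 → 2: 9/16
  2 → 3: 9/17
  3 → 4: 9/10
  4 → 5: 9/11
  5 → 6: 9/9
  6 → 7: 9/13
  7 → 8: 1/11
  7 → 10: 8/8
  8 → 10: 1/13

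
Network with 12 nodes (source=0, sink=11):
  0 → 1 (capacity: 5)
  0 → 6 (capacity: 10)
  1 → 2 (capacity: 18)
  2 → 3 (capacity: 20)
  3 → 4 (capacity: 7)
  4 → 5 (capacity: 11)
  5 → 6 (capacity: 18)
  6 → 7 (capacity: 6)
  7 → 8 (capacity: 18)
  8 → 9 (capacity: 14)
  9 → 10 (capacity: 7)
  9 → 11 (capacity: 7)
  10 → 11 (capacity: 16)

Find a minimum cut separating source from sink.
Min cut value = 6, edges: (6,7)

Min cut value: 6
Partition: S = [0, 1, 2, 3, 4, 5, 6], T = [7, 8, 9, 10, 11]
Cut edges: (6,7)

By max-flow min-cut theorem, max flow = min cut = 6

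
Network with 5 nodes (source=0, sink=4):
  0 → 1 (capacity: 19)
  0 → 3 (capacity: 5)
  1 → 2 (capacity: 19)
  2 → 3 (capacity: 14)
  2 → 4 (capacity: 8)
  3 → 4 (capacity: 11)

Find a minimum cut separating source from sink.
Min cut value = 19, edges: (2,4), (3,4)

Min cut value: 19
Partition: S = [0, 1, 2, 3], T = [4]
Cut edges: (2,4), (3,4)

By max-flow min-cut theorem, max flow = min cut = 19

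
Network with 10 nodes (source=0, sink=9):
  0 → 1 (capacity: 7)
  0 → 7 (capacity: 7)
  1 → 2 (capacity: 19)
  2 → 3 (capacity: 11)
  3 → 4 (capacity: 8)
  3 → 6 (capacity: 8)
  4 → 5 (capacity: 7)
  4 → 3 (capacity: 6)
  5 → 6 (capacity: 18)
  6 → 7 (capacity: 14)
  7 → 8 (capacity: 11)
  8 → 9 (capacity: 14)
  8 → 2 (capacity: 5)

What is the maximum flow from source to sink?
Maximum flow = 11

Max flow: 11

Flow assignment:
  0 → 1: 7/7
  0 → 7: 4/7
  1 → 2: 7/19
  2 → 3: 7/11
  3 → 6: 7/8
  6 → 7: 7/14
  7 → 8: 11/11
  8 → 9: 11/14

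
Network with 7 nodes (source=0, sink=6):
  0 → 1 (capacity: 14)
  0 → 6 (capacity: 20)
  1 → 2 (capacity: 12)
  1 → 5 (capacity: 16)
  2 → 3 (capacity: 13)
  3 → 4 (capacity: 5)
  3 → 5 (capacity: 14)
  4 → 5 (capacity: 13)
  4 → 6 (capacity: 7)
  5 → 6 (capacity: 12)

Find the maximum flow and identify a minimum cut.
Max flow = 34, Min cut edges: (0,1), (0,6)

Maximum flow: 34
Minimum cut: (0,1), (0,6)
Partition: S = [0], T = [1, 2, 3, 4, 5, 6]

Max-flow min-cut theorem verified: both equal 34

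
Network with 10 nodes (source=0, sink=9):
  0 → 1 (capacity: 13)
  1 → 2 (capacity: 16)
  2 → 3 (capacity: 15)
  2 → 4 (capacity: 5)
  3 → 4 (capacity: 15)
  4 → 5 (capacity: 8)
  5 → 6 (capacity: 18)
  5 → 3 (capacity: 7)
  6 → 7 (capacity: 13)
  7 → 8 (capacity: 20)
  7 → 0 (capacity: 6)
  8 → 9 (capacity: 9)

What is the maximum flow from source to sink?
Maximum flow = 8

Max flow: 8

Flow assignment:
  0 → 1: 8/13
  1 → 2: 8/16
  2 → 3: 3/15
  2 → 4: 5/5
  3 → 4: 3/15
  4 → 5: 8/8
  5 → 6: 8/18
  6 → 7: 8/13
  7 → 8: 8/20
  8 → 9: 8/9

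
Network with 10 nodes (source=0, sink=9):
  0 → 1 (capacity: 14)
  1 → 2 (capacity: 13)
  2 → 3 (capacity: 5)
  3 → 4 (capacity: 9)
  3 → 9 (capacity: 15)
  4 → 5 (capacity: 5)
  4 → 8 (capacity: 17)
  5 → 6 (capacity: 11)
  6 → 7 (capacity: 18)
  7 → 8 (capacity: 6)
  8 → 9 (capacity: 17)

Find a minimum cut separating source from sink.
Min cut value = 5, edges: (2,3)

Min cut value: 5
Partition: S = [0, 1, 2], T = [3, 4, 5, 6, 7, 8, 9]
Cut edges: (2,3)

By max-flow min-cut theorem, max flow = min cut = 5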